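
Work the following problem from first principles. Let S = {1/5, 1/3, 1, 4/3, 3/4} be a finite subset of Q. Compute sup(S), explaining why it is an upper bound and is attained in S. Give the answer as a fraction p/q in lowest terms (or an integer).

S is finite, so sup(S) = max(S).
Sorted decreasing:
4/3, 1, 3/4, 1/3, 1/5
The extremum is 4/3.
For every x in S, x <= 4/3. And 4/3 is in S, so it is attained.
Therefore sup(S) = 4/3.

4/3


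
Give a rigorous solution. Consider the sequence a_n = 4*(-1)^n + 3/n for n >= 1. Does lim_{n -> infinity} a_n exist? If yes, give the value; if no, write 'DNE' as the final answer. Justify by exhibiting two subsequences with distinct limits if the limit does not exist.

Examine the behaviour of a_n along subsequences.
a_{2k} = 4 + 3/(2k) -> 4. a_{2k+1} = -4 + 3/(2k+1) -> -4.
Since these two subsequential limits are 4 and -4, distinct, the full sequence cannot converge (a convergent sequence has all subsequences tending to the same limit). So lim a_n does not exist.

DNE


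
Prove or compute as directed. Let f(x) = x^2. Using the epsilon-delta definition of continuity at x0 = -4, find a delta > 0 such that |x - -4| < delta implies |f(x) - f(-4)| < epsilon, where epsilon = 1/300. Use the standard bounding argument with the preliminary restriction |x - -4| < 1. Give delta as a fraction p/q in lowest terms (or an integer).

Factor: |x^2 - (-4)^2| = |x - -4| * |x + -4|.
Impose |x - -4| < 1 first. Then |x + -4| = |(x - -4) + 2*(-4)| <= |x - -4| + 2*|-4| < 1 + 8 = 9.
So |x^2 - (-4)^2| < delta * 9.
We need delta * 9 <= 1/300, i.e. delta <= 1/300/9 = 1/2700.
Since 1/2700 < 1, this is tighter than 1; take delta = 1/2700.
So delta = 1/2700 works.

1/2700


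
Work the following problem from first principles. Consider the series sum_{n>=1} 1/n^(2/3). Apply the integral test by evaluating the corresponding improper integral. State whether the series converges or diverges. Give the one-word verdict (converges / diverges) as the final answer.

Let f(x) = x^(-2/3). Then f is positive, continuous, and decreasing on [1, infinity), so the integral test applies.
Compute the improper integral int_{1}^infinity f(x) dx:
  antiderivative F(x) = 3*x^(1/3).
  As x -> infinity, F(x) -> infinity (since p = 2/3 < 1).
  So the integral diverges. By the integral test, the series diverges.

diverges


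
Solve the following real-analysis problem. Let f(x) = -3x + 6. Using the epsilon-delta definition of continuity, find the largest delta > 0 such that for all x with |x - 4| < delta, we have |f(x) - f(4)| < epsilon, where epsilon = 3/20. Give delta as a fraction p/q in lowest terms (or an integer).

We compute f(4) = -3*(4) + 6 = -6.
|f(x) - f(4)| = |-3x + 6 - (-6)| = |-3(x - 4)| = 3|x - 4|.
We need 3|x - 4| < 3/20, i.e. |x - 4| < 3/20 / 3 = 1/20.
So any delta <= 1/20 works. Conversely, if delta > 1/20, then x = 4 + 1/20 satisfies |x - 4| = 1/20 < delta but |f(x) - f(4)| = 3 * 1/20 = 3/20, which is not < 3/20; so no larger delta works.
Hence the largest such delta is 1/20.

1/20


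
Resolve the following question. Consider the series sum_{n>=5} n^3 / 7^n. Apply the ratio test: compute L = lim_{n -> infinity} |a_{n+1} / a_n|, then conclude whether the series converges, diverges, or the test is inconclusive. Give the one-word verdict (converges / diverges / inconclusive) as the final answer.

Let a_n denote the general term. Form the ratio a_{n+1}/a_n and simplify:
a_{n+1}/a_n = (n + 1)^3/(7*n^3)
Take the limit as n -> infinity: L = 1/7.
Since L = 1/7 < 1, the ratio test implies the series converges.

converges


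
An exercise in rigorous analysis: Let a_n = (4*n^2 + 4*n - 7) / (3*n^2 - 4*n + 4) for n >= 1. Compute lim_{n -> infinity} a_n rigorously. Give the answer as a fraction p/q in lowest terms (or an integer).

Divide numerator and denominator by n^2, the highest power:
numerator / n^2 = 4 + 4/n - 7/n^2
denominator / n^2 = 3 - 4/n + 4/n^2
As n -> infinity, all terms of the form c/n^k (k >= 1) tend to 0.
So numerator / n^2 -> 4 and denominator / n^2 -> 3.
Therefore lim a_n = 4/3.

4/3


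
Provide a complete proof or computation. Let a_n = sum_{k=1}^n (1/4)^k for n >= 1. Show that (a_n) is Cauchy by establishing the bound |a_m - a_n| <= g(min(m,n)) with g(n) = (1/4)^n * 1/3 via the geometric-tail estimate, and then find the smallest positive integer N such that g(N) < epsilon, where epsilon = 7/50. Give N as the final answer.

For m > n >= 1: |a_m - a_n| = sum_{k=n+1}^m (1/4)^k < sum_{k=n+1}^infinity (1/4)^k = (1/4)^(n+1) / (1 - 1/4) = (1/4)^n * (1/4) * (4/3) = (1/4)^n * 1/3.
So g(n) = (1/4)^n / 3. Since g(n) -> 0, (a_n) is Cauchy.
Now solve g(N) < 7/50: (1/4)^N / 3 < 7/50 <=> 4^N > 1 / (3 * 7/50) = 50/21.
Check powers of 4: 4^0 = 1 <= 50/21, 4^1 = 4 > 50/21.
So the smallest such N is 1. Check: g(1) = 1/(3 * 4) = 1/12 < 7/50.

1


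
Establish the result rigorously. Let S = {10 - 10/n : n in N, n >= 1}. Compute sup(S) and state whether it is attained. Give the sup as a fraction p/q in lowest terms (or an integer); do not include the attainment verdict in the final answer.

Analysis:
- Values: 0, 5, 20/3, 15/2, ... strictly increasing.
- Minimum is 0 (n=1); inf = 0 (attained).
- 10 - 10/n -> 10 from below; sup = 10, not attained.
Conclusion: sup(S) = 10, not attained in S.

10


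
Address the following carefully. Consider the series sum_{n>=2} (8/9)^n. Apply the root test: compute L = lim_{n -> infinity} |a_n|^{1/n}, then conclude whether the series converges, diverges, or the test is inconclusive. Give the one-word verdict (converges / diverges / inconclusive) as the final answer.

Let a_n denote the general term. Form |a_n|^(1/n) and simplify:
|a_n|^(1/n) = 8/9
Take the limit as n -> infinity: L = 8/9.
Since L = 8/9 < 1, the root test implies convergence.

converges


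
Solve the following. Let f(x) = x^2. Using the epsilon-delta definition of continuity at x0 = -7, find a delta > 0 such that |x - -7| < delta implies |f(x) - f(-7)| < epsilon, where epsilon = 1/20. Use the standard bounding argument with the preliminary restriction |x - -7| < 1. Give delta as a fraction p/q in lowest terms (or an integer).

Factor: |x^2 - (-7)^2| = |x - -7| * |x + -7|.
Impose |x - -7| < 1 first. Then |x + -7| = |(x - -7) + 2*(-7)| <= |x - -7| + 2*|-7| < 1 + 14 = 15.
So |x^2 - (-7)^2| < delta * 15.
We need delta * 15 <= 1/20, i.e. delta <= 1/20/15 = 1/300.
Since 1/300 < 1, this is tighter than 1; take delta = 1/300.
So delta = 1/300 works.

1/300


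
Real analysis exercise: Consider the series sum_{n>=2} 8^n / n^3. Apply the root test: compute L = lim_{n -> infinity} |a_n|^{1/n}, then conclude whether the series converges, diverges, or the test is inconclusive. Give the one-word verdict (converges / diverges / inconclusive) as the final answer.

Let a_n denote the general term. Form |a_n|^(1/n) and simplify:
|a_n|^(1/n) = 8/n^(3/n)
Take the limit as n -> infinity: L = 8.
Since L = 8 > 1, the root test implies divergence.

diverges


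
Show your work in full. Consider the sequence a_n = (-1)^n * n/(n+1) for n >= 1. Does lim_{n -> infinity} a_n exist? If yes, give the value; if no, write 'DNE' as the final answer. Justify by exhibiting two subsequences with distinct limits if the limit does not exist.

Examine the behaviour of a_n along subsequences.
a_{2k} = 2k/(2k+1) -> 1. a_{2k+1} = -(2k+1)/(2k+2) -> -1.
Since these two subsequential limits are 1 and -1, distinct, the full sequence cannot converge (a convergent sequence has all subsequences tending to the same limit). So lim a_n does not exist.

DNE


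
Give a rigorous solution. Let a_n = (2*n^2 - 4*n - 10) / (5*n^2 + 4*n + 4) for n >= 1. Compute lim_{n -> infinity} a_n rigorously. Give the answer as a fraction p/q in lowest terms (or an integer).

Divide numerator and denominator by n^2, the highest power:
numerator / n^2 = 2 - 4/n - 10/n^2
denominator / n^2 = 5 + 4/n + 4/n^2
As n -> infinity, all terms of the form c/n^k (k >= 1) tend to 0.
So numerator / n^2 -> 2 and denominator / n^2 -> 5.
Therefore lim a_n = 2/5.

2/5


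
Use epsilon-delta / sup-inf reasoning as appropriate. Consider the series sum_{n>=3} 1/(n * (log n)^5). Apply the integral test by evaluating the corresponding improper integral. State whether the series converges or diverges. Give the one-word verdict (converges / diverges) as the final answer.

Let f(x) = 1/(x*log(x)^5). Then f is positive, continuous, and decreasing on [3, infinity), so the integral test applies.
Compute the improper integral int_{3}^infinity f(x) dx:
  antiderivative F(x) = -1/(4*log(x)^4).
  F(x) -> 0 as x -> infinity.  int = 0 - F(3) = 1/(4*log(3)^4) < infinity. By the integral test, the series converges.

converges


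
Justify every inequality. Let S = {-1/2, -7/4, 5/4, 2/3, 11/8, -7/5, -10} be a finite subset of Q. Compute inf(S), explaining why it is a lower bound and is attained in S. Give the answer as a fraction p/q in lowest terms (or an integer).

S is finite, so inf(S) = min(S).
Sorted increasing:
-10, -7/4, -7/5, -1/2, 2/3, 5/4, 11/8
The extremum is -10.
For every x in S, x >= -10. And -10 is in S, so it is attained.
Therefore inf(S) = -10.

-10


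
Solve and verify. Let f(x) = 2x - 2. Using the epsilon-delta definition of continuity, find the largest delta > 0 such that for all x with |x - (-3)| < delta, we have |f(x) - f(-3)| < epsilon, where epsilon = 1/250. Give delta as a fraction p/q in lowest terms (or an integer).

We compute f(-3) = 2*(-3) - 2 = -8.
|f(x) - f(-3)| = |2x - 2 - (-8)| = |2(x - (-3))| = 2|x - (-3)|.
We need 2|x - (-3)| < 1/250, i.e. |x - (-3)| < 1/250 / 2 = 1/500.
So any delta <= 1/500 works. Conversely, if delta > 1/500, then x = -3 + 1/500 satisfies |x - (-3)| = 1/500 < delta but |f(x) - f(-3)| = 2 * 1/500 = 1/250, which is not < 1/250; so no larger delta works.
Hence the largest such delta is 1/500.

1/500


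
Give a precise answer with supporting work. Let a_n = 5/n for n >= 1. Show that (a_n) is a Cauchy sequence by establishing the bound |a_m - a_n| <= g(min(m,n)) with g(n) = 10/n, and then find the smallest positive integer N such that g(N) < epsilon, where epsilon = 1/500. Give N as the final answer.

For any m, n >= 1, by the triangle inequality:
|a_m - a_n| = |5/m - 5/n| <= 5*1/m + 5*1/n <= 10/min(m,n).
So g(n) = 10/n bounds the Cauchy difference. Since g(n) -> 0, (a_n) is Cauchy.
Now solve g(N) < 1/500: 10/N < 1/500 <=> N > 10 / (1/500) = 5000.
The smallest integer strictly greater than 5000 is N = 5001.
Check: g(5001) = 10/5001 = 10/5001 < 1/500; g(5000) = 1/500 >= 1/500. So N = 5001.

5001


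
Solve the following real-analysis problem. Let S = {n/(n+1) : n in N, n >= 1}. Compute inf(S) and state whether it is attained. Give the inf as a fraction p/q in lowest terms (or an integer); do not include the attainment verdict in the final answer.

Analysis:
- Values: 1/2, 2/3, 3/4, 4/5, ... strictly increasing.
- Minimum is 1/2 (n=1); inf = 1/2 (attained).
- n/(n+1) = 1 - 1/(n+1) -> 1 from below as n -> infinity, and never equals 1.
- So sup = 1 (not attained).
Conclusion: inf(S) = 1/2, attained in S.

1/2


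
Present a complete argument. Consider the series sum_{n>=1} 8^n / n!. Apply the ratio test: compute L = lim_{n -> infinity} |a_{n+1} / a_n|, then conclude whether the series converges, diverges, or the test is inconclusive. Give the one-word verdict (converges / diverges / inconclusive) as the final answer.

Let a_n denote the general term. Form the ratio a_{n+1}/a_n and simplify:
a_{n+1}/a_n = 8/(n + 1)
Take the limit as n -> infinity: L = 0.
Since L = 0 < 1, the ratio test implies the series converges.

converges


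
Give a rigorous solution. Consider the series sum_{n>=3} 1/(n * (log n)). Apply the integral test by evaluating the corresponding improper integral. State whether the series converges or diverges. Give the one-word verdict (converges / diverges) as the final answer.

Let f(x) = 1/(x*log(x)). Then f is positive, continuous, and decreasing on [3, infinity), so the integral test applies.
Compute the improper integral int_{3}^infinity f(x) dx:
  antiderivative F(x) = log(log(x)).
  F(x) = log(log(x)) -> infinity as x -> infinity. The integral diverges, so by the integral test, the series diverges.

diverges


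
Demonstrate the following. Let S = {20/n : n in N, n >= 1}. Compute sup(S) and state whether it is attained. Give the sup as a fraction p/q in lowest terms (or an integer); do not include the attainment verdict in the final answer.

Analysis:
- Values: 20, 10, 20/3, 5, ... strictly decreasing.
- The maximum is 20 (n=1); sup = 20 (attained).
- The set is bounded below by 0; 20/n -> 0 so 0 is the greatest lower bound.
- 0 is not in the set, so inf = 0 is not attained.
Conclusion: sup(S) = 20, attained in S.

20


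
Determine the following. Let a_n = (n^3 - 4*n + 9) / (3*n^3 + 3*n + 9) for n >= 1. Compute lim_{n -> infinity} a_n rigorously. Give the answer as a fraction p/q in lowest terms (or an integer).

Divide numerator and denominator by n^3, the highest power:
numerator / n^3 = 1 - 4/n^2 + 9/n^3
denominator / n^3 = 3 + 3/n^2 + 9/n^3
As n -> infinity, all terms of the form c/n^k (k >= 1) tend to 0.
So numerator / n^3 -> 1 and denominator / n^3 -> 3.
Therefore lim a_n = 1/3.

1/3


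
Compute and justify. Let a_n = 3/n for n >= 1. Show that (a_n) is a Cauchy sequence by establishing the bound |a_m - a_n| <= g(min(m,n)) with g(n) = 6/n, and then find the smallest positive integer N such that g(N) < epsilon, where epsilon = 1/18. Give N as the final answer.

For any m, n >= 1, by the triangle inequality:
|a_m - a_n| = |3/m - 3/n| <= 3*1/m + 3*1/n <= 6/min(m,n).
So g(n) = 6/n bounds the Cauchy difference. Since g(n) -> 0, (a_n) is Cauchy.
Now solve g(N) < 1/18: 6/N < 1/18 <=> N > 6 / (1/18) = 108.
The smallest integer strictly greater than 108 is N = 109.
Check: g(109) = 6/109 = 6/109 < 1/18; g(108) = 1/18 >= 1/18. So N = 109.

109


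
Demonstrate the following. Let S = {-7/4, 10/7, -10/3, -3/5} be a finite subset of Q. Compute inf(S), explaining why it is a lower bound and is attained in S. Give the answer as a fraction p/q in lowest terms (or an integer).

S is finite, so inf(S) = min(S).
Sorted increasing:
-10/3, -7/4, -3/5, 10/7
The extremum is -10/3.
For every x in S, x >= -10/3. And -10/3 is in S, so it is attained.
Therefore inf(S) = -10/3.

-10/3


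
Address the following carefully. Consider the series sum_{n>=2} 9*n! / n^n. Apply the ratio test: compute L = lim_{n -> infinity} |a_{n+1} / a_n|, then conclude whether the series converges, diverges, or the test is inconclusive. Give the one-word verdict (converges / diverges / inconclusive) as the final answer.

Let a_n denote the general term. Form the ratio a_{n+1}/a_n and simplify:
a_{n+1}/a_n = (n/(n + 1))^n
Take the limit as n -> infinity: L = exp(-1).
Since L = exp(-1) < 1, the ratio test implies the series converges.

converges


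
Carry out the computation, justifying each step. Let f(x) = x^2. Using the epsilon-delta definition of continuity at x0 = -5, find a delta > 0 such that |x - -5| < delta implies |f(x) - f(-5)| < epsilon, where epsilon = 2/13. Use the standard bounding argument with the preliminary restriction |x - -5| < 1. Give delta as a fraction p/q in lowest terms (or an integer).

Factor: |x^2 - (-5)^2| = |x - -5| * |x + -5|.
Impose |x - -5| < 1 first. Then |x + -5| = |(x - -5) + 2*(-5)| <= |x - -5| + 2*|-5| < 1 + 10 = 11.
So |x^2 - (-5)^2| < delta * 11.
We need delta * 11 <= 2/13, i.e. delta <= 2/13/11 = 2/143.
Since 2/143 < 1, this is tighter than 1; take delta = 2/143.
So delta = 2/143 works.

2/143


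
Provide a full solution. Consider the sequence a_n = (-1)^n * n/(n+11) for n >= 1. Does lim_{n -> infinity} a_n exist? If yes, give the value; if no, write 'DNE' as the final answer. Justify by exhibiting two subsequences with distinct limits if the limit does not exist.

Examine the behaviour of a_n along subsequences.
a_{2k} = 2k/(2k+11) -> 1. a_{2k+1} = -(2k+1)/(2k+12) -> -1.
Since these two subsequential limits are 1 and -1, distinct, the full sequence cannot converge (a convergent sequence has all subsequences tending to the same limit). So lim a_n does not exist.

DNE


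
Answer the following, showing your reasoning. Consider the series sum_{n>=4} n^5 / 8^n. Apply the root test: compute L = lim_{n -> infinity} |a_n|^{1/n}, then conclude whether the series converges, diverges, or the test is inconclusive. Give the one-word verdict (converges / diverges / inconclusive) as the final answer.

Let a_n denote the general term. Form |a_n|^(1/n) and simplify:
|a_n|^(1/n) = n^(5/n)/8
Take the limit as n -> infinity: L = 1/8.
Since L = 1/8 < 1, the root test implies convergence.

converges


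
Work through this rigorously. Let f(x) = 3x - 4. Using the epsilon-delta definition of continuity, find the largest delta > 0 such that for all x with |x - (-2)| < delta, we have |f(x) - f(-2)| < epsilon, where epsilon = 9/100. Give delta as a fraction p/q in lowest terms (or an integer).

We compute f(-2) = 3*(-2) - 4 = -10.
|f(x) - f(-2)| = |3x - 4 - (-10)| = |3(x - (-2))| = 3|x - (-2)|.
We need 3|x - (-2)| < 9/100, i.e. |x - (-2)| < 9/100 / 3 = 3/100.
So any delta <= 3/100 works. Conversely, if delta > 3/100, then x = -2 + 3/100 satisfies |x - (-2)| = 3/100 < delta but |f(x) - f(-2)| = 3 * 3/100 = 9/100, which is not < 9/100; so no larger delta works.
Hence the largest such delta is 3/100.

3/100


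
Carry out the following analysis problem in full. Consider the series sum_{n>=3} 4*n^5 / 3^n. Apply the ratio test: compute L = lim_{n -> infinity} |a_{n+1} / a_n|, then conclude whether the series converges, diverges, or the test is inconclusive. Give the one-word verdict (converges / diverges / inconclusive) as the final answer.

Let a_n denote the general term. Form the ratio a_{n+1}/a_n and simplify:
a_{n+1}/a_n = (n + 1)^5/(3*n^5)
Take the limit as n -> infinity: L = 1/3.
Since L = 1/3 < 1, the ratio test implies the series converges.

converges


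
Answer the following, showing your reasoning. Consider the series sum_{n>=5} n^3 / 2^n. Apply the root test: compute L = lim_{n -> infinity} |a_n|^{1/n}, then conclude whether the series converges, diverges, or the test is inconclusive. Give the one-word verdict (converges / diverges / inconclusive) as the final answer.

Let a_n denote the general term. Form |a_n|^(1/n) and simplify:
|a_n|^(1/n) = n^(3/n)/2
Take the limit as n -> infinity: L = 1/2.
Since L = 1/2 < 1, the root test implies convergence.

converges


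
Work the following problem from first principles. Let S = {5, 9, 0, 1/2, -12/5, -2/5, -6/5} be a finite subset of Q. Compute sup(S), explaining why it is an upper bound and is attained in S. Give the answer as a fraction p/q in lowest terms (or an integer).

S is finite, so sup(S) = max(S).
Sorted decreasing:
9, 5, 1/2, 0, -2/5, -6/5, -12/5
The extremum is 9.
For every x in S, x <= 9. And 9 is in S, so it is attained.
Therefore sup(S) = 9.

9


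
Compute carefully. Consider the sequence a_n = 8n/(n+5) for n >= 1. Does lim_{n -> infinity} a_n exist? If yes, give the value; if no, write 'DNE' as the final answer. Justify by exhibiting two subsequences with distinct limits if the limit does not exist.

Examine the behaviour of a_n along subsequences.
Even-n subsequence a_{2k} = 8(2k)/(2k+5) -> 8. Odd-n subsequence a_{2k+1} = 8(2k+1)/(2k+6) -> 8. Both tend to 8, which suggests the limit is 8; verify directly.
|a_n - 8| = |8n - 8(n+5)| / (n+5) = 40/(n+5) < 40/n for every n >= 1.
Given epsilon > 0, choose a positive integer N > 40/epsilon. Then for all n >= N, |a_n - 8| < 40/n <= 40/N < epsilon.
So by the definition of the limit, lim a_n exists and equals 8.

8


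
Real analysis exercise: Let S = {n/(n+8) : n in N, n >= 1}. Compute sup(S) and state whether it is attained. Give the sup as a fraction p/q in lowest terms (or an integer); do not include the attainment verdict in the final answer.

Analysis:
- Values: 1/9, 1/5, 3/11, 1/3, ... strictly increasing.
- Minimum is 1/9 (n=1); inf = 1/9 (attained).
- n/(n+8) = 1 - 8/(n+8) -> 1 from below as n -> infinity, and never equals 1.
- So sup = 1 (not attained).
Conclusion: sup(S) = 1, not attained in S.

1


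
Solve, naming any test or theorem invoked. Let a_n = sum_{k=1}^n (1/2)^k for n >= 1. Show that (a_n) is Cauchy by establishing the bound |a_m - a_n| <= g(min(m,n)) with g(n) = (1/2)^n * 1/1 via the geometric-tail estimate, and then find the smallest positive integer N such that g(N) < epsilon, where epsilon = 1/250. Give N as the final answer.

For m > n >= 1: |a_m - a_n| = sum_{k=n+1}^m (1/2)^k < sum_{k=n+1}^infinity (1/2)^k = (1/2)^(n+1) / (1 - 1/2) = (1/2)^n * (1/2) * (2/1) = (1/2)^n * 1/1.
So g(n) = (1/2)^n / 1. Since g(n) -> 0, (a_n) is Cauchy.
Now solve g(N) < 1/250: (1/2)^N / 1 < 1/250 <=> 2^N > 1 / (1 * 1/250) = 250.
Check powers of 2: 2^7 = 128 <= 250, 2^8 = 256 > 250.
So the smallest such N is 8. Check: g(8) = 1/(1 * 256) = 1/256 < 1/250.

8


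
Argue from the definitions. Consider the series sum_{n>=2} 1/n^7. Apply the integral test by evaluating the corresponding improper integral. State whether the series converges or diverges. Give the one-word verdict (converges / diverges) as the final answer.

Let f(x) = x^(-7). Then f is positive, continuous, and decreasing on [2, infinity), so the integral test applies.
Compute the improper integral int_{2}^infinity f(x) dx:
  antiderivative F(x) = -1/(6*x^6).
  As x -> infinity, F(x) -> 0 (since p = 7 > 1).
  So int = F(infinity) - F(2) = 0 - (-1/384) = 1/384.
  Finite, so by the integral test, the series converges.

converges


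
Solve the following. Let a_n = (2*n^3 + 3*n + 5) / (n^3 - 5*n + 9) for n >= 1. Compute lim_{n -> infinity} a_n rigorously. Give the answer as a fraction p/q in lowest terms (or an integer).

Divide numerator and denominator by n^3, the highest power:
numerator / n^3 = 2 + 3/n^2 + 5/n^3
denominator / n^3 = 1 - 5/n^2 + 9/n^3
As n -> infinity, all terms of the form c/n^k (k >= 1) tend to 0.
So numerator / n^3 -> 2 and denominator / n^3 -> 1.
Therefore lim a_n = 2.

2


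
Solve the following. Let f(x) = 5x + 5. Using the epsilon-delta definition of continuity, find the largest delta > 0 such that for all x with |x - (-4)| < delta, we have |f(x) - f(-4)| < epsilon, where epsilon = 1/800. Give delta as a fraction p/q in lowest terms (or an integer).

We compute f(-4) = 5*(-4) + 5 = -15.
|f(x) - f(-4)| = |5x + 5 - (-15)| = |5(x - (-4))| = 5|x - (-4)|.
We need 5|x - (-4)| < 1/800, i.e. |x - (-4)| < 1/800 / 5 = 1/4000.
So any delta <= 1/4000 works. Conversely, if delta > 1/4000, then x = -4 + 1/4000 satisfies |x - (-4)| = 1/4000 < delta but |f(x) - f(-4)| = 5 * 1/4000 = 1/800, which is not < 1/800; so no larger delta works.
Hence the largest such delta is 1/4000.

1/4000


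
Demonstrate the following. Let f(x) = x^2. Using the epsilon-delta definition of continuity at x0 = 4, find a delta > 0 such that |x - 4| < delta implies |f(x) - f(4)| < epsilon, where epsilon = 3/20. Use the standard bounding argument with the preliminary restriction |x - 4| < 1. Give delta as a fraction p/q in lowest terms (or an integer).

Factor: |x^2 - (4)^2| = |x - 4| * |x + 4|.
Impose |x - 4| < 1 first. Then |x + 4| = |(x - 4) + 2*(4)| <= |x - 4| + 2*|4| < 1 + 8 = 9.
So |x^2 - (4)^2| < delta * 9.
We need delta * 9 <= 3/20, i.e. delta <= 3/20/9 = 1/60.
Since 1/60 < 1, this is tighter than 1; take delta = 1/60.
So delta = 1/60 works.

1/60


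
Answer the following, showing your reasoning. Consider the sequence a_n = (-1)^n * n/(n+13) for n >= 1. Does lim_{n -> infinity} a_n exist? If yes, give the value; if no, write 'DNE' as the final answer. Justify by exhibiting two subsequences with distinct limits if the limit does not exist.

Examine the behaviour of a_n along subsequences.
a_{2k} = 2k/(2k+13) -> 1. a_{2k+1} = -(2k+1)/(2k+14) -> -1.
Since these two subsequential limits are 1 and -1, distinct, the full sequence cannot converge (a convergent sequence has all subsequences tending to the same limit). So lim a_n does not exist.

DNE


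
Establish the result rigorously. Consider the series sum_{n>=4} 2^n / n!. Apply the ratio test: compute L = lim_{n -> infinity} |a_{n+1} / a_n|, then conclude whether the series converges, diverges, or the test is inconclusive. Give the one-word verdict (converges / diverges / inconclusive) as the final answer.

Let a_n denote the general term. Form the ratio a_{n+1}/a_n and simplify:
a_{n+1}/a_n = 2/(n + 1)
Take the limit as n -> infinity: L = 0.
Since L = 0 < 1, the ratio test implies the series converges.

converges


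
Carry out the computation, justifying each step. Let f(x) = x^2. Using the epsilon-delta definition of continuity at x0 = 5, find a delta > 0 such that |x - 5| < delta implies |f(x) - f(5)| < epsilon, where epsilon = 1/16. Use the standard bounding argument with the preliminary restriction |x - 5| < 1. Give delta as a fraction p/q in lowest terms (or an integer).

Factor: |x^2 - (5)^2| = |x - 5| * |x + 5|.
Impose |x - 5| < 1 first. Then |x + 5| = |(x - 5) + 2*(5)| <= |x - 5| + 2*|5| < 1 + 10 = 11.
So |x^2 - (5)^2| < delta * 11.
We need delta * 11 <= 1/16, i.e. delta <= 1/16/11 = 1/176.
Since 1/176 < 1, this is tighter than 1; take delta = 1/176.
So delta = 1/176 works.

1/176


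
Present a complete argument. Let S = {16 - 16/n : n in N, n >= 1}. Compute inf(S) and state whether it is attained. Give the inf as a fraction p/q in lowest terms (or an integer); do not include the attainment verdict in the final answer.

Analysis:
- Values: 0, 8, 32/3, 12, ... strictly increasing.
- Minimum is 0 (n=1); inf = 0 (attained).
- 16 - 16/n -> 16 from below; sup = 16, not attained.
Conclusion: inf(S) = 0, attained in S.

0


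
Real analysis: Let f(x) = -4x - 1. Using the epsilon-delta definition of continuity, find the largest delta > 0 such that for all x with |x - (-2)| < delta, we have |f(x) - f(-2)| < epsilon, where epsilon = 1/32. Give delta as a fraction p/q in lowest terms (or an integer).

We compute f(-2) = -4*(-2) - 1 = 7.
|f(x) - f(-2)| = |-4x - 1 - (7)| = |-4(x - (-2))| = 4|x - (-2)|.
We need 4|x - (-2)| < 1/32, i.e. |x - (-2)| < 1/32 / 4 = 1/128.
So any delta <= 1/128 works. Conversely, if delta > 1/128, then x = -2 + 1/128 satisfies |x - (-2)| = 1/128 < delta but |f(x) - f(-2)| = 4 * 1/128 = 1/32, which is not < 1/32; so no larger delta works.
Hence the largest such delta is 1/128.

1/128


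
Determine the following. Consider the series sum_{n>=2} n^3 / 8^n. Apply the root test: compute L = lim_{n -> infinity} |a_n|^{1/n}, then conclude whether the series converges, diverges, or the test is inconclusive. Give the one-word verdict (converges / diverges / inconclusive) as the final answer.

Let a_n denote the general term. Form |a_n|^(1/n) and simplify:
|a_n|^(1/n) = n^(3/n)/8
Take the limit as n -> infinity: L = 1/8.
Since L = 1/8 < 1, the root test implies convergence.

converges


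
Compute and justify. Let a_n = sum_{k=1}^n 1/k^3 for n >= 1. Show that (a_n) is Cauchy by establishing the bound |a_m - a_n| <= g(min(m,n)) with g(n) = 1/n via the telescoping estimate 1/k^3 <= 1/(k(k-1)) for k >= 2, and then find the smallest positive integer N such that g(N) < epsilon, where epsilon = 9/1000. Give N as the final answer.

For m > n >= 1: |a_m - a_n| = sum_{k=n+1}^m 1/k^3.
Use 1/k^3 <= 1/(k(k-1)) = 1/(k-1) - 1/k for k >= 2 (which holds since k^3 >= k^2 >= k(k-1) for k >= 2):
sum_{k=n+1}^m 1/k^3 <= sum_{k=n+1}^m (1/(k-1) - 1/k) = 1/n - 1/m <= 1/n.
By symmetry the same bound holds with n,m swapped, so |a_m - a_n| <= 1/min(m,n) = g(min(m,n)). Since g(n) -> 0, (a_n) is Cauchy.
Now solve g(N) < 9/1000: 1/N < 9/1000 <=> N > 1/(9/1000) = 1000/9.
The smallest integer strictly greater than 1000/9 is N = 112.
Check: g(112) = 1/112 < 9/1000; g(111) = 1/111 >= 9/1000. So N = 112.

112


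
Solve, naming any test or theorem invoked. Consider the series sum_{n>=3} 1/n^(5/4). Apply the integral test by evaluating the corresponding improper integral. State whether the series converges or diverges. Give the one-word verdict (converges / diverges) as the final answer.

Let f(x) = x^(-5/4). Then f is positive, continuous, and decreasing on [3, infinity), so the integral test applies.
Compute the improper integral int_{3}^infinity f(x) dx:
  antiderivative F(x) = -4/x^(1/4).
  As x -> infinity, F(x) -> 0 (since p = 5/4 > 1).
  So int = F(infinity) - F(3) = 0 - (-4*3^(3/4)/3) = 4*3^(3/4)/3.
  Finite, so by the integral test, the series converges.

converges


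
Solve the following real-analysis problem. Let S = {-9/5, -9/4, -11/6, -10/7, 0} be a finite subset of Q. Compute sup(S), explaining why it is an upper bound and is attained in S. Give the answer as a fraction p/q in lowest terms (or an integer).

S is finite, so sup(S) = max(S).
Sorted decreasing:
0, -10/7, -9/5, -11/6, -9/4
The extremum is 0.
For every x in S, x <= 0. And 0 is in S, so it is attained.
Therefore sup(S) = 0.

0


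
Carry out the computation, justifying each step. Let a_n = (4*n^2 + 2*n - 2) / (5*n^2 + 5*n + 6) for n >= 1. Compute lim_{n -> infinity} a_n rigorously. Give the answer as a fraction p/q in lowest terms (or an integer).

Divide numerator and denominator by n^2, the highest power:
numerator / n^2 = 4 + 2/n - 2/n^2
denominator / n^2 = 5 + 5/n + 6/n^2
As n -> infinity, all terms of the form c/n^k (k >= 1) tend to 0.
So numerator / n^2 -> 4 and denominator / n^2 -> 5.
Therefore lim a_n = 4/5.

4/5


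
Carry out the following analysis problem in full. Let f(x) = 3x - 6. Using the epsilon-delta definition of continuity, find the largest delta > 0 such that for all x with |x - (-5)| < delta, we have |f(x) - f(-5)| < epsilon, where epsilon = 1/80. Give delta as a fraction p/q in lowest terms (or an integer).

We compute f(-5) = 3*(-5) - 6 = -21.
|f(x) - f(-5)| = |3x - 6 - (-21)| = |3(x - (-5))| = 3|x - (-5)|.
We need 3|x - (-5)| < 1/80, i.e. |x - (-5)| < 1/80 / 3 = 1/240.
So any delta <= 1/240 works. Conversely, if delta > 1/240, then x = -5 + 1/240 satisfies |x - (-5)| = 1/240 < delta but |f(x) - f(-5)| = 3 * 1/240 = 1/80, which is not < 1/80; so no larger delta works.
Hence the largest such delta is 1/240.

1/240


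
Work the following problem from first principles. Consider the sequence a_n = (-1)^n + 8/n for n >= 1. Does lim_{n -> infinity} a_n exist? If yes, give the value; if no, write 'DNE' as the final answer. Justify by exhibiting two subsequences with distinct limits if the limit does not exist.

Examine the behaviour of a_n along subsequences.
a_{2k} = 1 + 8/(2k) -> 1. a_{2k+1} = -1 + 8/(2k+1) -> -1.
Since these two subsequential limits are 1 and -1, distinct, the full sequence cannot converge (a convergent sequence has all subsequences tending to the same limit). So lim a_n does not exist.

DNE


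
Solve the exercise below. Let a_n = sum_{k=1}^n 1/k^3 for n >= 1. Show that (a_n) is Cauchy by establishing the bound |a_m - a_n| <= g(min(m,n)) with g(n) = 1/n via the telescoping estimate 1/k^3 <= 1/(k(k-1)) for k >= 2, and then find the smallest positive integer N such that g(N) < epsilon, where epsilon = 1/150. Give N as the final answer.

For m > n >= 1: |a_m - a_n| = sum_{k=n+1}^m 1/k^3.
Use 1/k^3 <= 1/(k(k-1)) = 1/(k-1) - 1/k for k >= 2 (which holds since k^3 >= k^2 >= k(k-1) for k >= 2):
sum_{k=n+1}^m 1/k^3 <= sum_{k=n+1}^m (1/(k-1) - 1/k) = 1/n - 1/m <= 1/n.
By symmetry the same bound holds with n,m swapped, so |a_m - a_n| <= 1/min(m,n) = g(min(m,n)). Since g(n) -> 0, (a_n) is Cauchy.
Now solve g(N) < 1/150: 1/N < 1/150 <=> N > 1/(1/150) = 150.
The smallest integer strictly greater than 150 is N = 151.
Check: g(151) = 1/151 < 1/150; g(150) = 1/150 >= 1/150. So N = 151.

151


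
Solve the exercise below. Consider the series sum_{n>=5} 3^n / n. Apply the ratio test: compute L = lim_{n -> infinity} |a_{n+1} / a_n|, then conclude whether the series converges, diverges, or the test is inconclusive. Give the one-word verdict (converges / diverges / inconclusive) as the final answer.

Let a_n denote the general term. Form the ratio a_{n+1}/a_n and simplify:
a_{n+1}/a_n = 3*n/(n + 1)
Take the limit as n -> infinity: L = 3.
Since L = 3 > 1 (or L = infinity), the ratio test implies the series diverges.

diverges


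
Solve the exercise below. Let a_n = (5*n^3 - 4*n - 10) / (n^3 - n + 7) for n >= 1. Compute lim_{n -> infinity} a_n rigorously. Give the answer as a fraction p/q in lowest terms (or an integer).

Divide numerator and denominator by n^3, the highest power:
numerator / n^3 = 5 - 4/n^2 - 10/n^3
denominator / n^3 = 1 - 1/n^2 + 7/n^3
As n -> infinity, all terms of the form c/n^k (k >= 1) tend to 0.
So numerator / n^3 -> 5 and denominator / n^3 -> 1.
Therefore lim a_n = 5.

5


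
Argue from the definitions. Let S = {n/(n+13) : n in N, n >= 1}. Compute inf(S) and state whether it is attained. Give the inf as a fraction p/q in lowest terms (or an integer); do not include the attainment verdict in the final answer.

Analysis:
- Values: 1/14, 2/15, 3/16, 4/17, ... strictly increasing.
- Minimum is 1/14 (n=1); inf = 1/14 (attained).
- n/(n+13) = 1 - 13/(n+13) -> 1 from below as n -> infinity, and never equals 1.
- So sup = 1 (not attained).
Conclusion: inf(S) = 1/14, attained in S.

1/14


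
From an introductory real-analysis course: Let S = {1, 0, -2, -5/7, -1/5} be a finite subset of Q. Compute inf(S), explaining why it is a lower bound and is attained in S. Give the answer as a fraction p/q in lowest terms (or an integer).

S is finite, so inf(S) = min(S).
Sorted increasing:
-2, -5/7, -1/5, 0, 1
The extremum is -2.
For every x in S, x >= -2. And -2 is in S, so it is attained.
Therefore inf(S) = -2.

-2


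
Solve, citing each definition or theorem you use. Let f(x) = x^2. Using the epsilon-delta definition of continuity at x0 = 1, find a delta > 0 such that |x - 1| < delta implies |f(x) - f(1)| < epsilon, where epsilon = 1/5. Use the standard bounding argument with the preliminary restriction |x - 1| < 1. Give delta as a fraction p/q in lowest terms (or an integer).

Factor: |x^2 - (1)^2| = |x - 1| * |x + 1|.
Impose |x - 1| < 1 first. Then |x + 1| = |(x - 1) + 2*(1)| <= |x - 1| + 2*|1| < 1 + 2 = 3.
So |x^2 - (1)^2| < delta * 3.
We need delta * 3 <= 1/5, i.e. delta <= 1/5/3 = 1/15.
Since 1/15 < 1, this is tighter than 1; take delta = 1/15.
So delta = 1/15 works.

1/15


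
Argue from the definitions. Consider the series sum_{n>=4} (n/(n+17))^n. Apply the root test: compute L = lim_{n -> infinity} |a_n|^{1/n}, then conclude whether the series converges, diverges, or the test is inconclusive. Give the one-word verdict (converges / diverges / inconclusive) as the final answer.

Let a_n denote the general term. Form |a_n|^(1/n) and simplify:
|a_n|^(1/n) = n/(n + 17)
Take the limit as n -> infinity: L = 1.
Since L = 1, the root test is inconclusive. (In fact a_n = (n/(n+17))^n -> e^(-17) != 0, so the nth-term test shows divergence; but the root test itself gives no conclusion.)

inconclusive


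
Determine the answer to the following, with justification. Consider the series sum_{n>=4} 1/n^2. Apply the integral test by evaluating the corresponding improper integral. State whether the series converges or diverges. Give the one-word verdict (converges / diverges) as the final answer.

Let f(x) = x^(-2). Then f is positive, continuous, and decreasing on [4, infinity), so the integral test applies.
Compute the improper integral int_{4}^infinity f(x) dx:
  antiderivative F(x) = -1/x.
  As x -> infinity, F(x) -> 0 (since p = 2 > 1).
  So int = F(infinity) - F(4) = 0 - (-1/4) = 1/4.
  Finite, so by the integral test, the series converges.

converges


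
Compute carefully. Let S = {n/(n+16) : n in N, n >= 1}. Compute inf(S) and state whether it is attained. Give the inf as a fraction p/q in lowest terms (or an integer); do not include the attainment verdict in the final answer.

Analysis:
- Values: 1/17, 1/9, 3/19, 1/5, ... strictly increasing.
- Minimum is 1/17 (n=1); inf = 1/17 (attained).
- n/(n+16) = 1 - 16/(n+16) -> 1 from below as n -> infinity, and never equals 1.
- So sup = 1 (not attained).
Conclusion: inf(S) = 1/17, attained in S.

1/17


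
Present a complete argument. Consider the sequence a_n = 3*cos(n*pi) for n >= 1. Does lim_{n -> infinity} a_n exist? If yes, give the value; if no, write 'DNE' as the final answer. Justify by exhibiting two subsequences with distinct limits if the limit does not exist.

Examine the behaviour of a_n along subsequences.
cos(n*pi) = (-1)^n, so a_n = 3*(-1)^n. a_{2k} = 3 -> 3. a_{2k+1} = -3 -> -3.
Since these two subsequential limits are 3 and -3, distinct, the full sequence cannot converge (a convergent sequence has all subsequences tending to the same limit). So lim a_n does not exist.

DNE


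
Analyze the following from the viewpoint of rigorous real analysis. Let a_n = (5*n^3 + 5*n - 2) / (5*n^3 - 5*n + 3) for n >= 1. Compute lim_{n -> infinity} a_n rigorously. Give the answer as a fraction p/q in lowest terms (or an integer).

Divide numerator and denominator by n^3, the highest power:
numerator / n^3 = 5 + 5/n^2 - 2/n^3
denominator / n^3 = 5 - 5/n^2 + 3/n^3
As n -> infinity, all terms of the form c/n^k (k >= 1) tend to 0.
So numerator / n^3 -> 5 and denominator / n^3 -> 5.
Therefore lim a_n = 1.

1


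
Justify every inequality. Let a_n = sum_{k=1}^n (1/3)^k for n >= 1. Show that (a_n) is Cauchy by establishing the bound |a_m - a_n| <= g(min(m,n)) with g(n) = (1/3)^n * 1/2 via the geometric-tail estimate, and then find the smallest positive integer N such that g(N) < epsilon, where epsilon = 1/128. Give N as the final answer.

For m > n >= 1: |a_m - a_n| = sum_{k=n+1}^m (1/3)^k < sum_{k=n+1}^infinity (1/3)^k = (1/3)^(n+1) / (1 - 1/3) = (1/3)^n * (1/3) * (3/2) = (1/3)^n * 1/2.
So g(n) = (1/3)^n / 2. Since g(n) -> 0, (a_n) is Cauchy.
Now solve g(N) < 1/128: (1/3)^N / 2 < 1/128 <=> 3^N > 1 / (2 * 1/128) = 64.
Check powers of 3: 3^3 = 27 <= 64, 3^4 = 81 > 64.
So the smallest such N is 4. Check: g(4) = 1/(2 * 81) = 1/162 < 1/128.

4


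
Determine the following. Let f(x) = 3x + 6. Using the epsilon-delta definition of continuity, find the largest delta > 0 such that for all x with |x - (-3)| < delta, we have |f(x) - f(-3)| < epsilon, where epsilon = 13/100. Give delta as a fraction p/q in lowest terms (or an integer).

We compute f(-3) = 3*(-3) + 6 = -3.
|f(x) - f(-3)| = |3x + 6 - (-3)| = |3(x - (-3))| = 3|x - (-3)|.
We need 3|x - (-3)| < 13/100, i.e. |x - (-3)| < 13/100 / 3 = 13/300.
So any delta <= 13/300 works. Conversely, if delta > 13/300, then x = -3 + 13/300 satisfies |x - (-3)| = 13/300 < delta but |f(x) - f(-3)| = 3 * 13/300 = 13/100, which is not < 13/100; so no larger delta works.
Hence the largest such delta is 13/300.

13/300


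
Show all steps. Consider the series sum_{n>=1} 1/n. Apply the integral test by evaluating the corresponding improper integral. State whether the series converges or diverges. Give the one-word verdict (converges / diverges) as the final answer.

Let f(x) = 1/x. Then f is positive, continuous, and decreasing on [1, infinity), so the integral test applies.
Compute the improper integral int_{1}^infinity f(x) dx:
  antiderivative F(x) = log(x).
  As x -> infinity, log(x) -> infinity.
  So int = infinity - log(1) = infinity. By the integral test, the series diverges.

diverges


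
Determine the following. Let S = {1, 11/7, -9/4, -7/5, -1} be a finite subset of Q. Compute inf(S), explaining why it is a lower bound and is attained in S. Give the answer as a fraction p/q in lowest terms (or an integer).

S is finite, so inf(S) = min(S).
Sorted increasing:
-9/4, -7/5, -1, 1, 11/7
The extremum is -9/4.
For every x in S, x >= -9/4. And -9/4 is in S, so it is attained.
Therefore inf(S) = -9/4.

-9/4


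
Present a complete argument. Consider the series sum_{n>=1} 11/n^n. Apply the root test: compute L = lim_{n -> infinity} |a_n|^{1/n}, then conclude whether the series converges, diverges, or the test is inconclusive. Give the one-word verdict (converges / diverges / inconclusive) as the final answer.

Let a_n denote the general term. Form |a_n|^(1/n) and simplify:
|a_n|^(1/n) = 11^(1/n)/n
Take the limit as n -> infinity: L = 0.
Since L = 0 < 1, the root test implies convergence.

converges
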